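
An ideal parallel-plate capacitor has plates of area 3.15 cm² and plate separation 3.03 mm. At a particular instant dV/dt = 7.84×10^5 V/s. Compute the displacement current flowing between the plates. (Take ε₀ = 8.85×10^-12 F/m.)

7.21×10^-7 A

The field between the plates is E = V/d, so dE/dt = (7.84×10^5)/(3.03×10^-3 m) = 2.587×10^8 V/(m·s).
I_d = ε₀ A (dE/dt) = (8.85×10^-12)(3.15×10^-4)(2.587×10^8) = 7.21×10^-7 A.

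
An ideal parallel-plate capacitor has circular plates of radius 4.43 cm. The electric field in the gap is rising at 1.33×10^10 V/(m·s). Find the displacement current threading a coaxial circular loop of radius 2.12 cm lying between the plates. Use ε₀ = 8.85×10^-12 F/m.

Total displacement current: I_d = ε₀(πR²)(dE/dt) = (8.85×10^-12)(6.165×10^-3)(1.33×10^10) = 7.257×10^-4 A.
Through an area πr² the displacement current is I_d·(πr²/πR²) = I_d (r/R)² = 1.66×10^-4 A.

1.66×10^-4 A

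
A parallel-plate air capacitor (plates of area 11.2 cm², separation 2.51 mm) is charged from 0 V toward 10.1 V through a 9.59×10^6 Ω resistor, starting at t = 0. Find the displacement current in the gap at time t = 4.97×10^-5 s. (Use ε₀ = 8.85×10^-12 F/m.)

C = ε₀A/d = (8.85×10^-12)(1.12×10^-3)/(2.51×10^-3) = 3.949×10^-12 F, so τ = RC = 3.787×10^-5 s.
The conduction current is I(t) = (V₀/R) e^(−t/τ), and the displacement current between the plates equals it.
t/τ = 1.312; I_d = (10.1/9.59×10^6) · e^(−1.312) = (1.053×10^-6)(0.2693) = 2.84×10^-7 A.

2.84×10^-7 A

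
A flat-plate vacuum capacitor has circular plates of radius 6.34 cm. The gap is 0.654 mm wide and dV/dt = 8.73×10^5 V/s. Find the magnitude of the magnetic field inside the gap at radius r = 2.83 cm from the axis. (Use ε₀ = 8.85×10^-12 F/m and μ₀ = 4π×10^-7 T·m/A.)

2.10×10^-10 T

I_d = C dV/dt with C = ε₀πR²/d = 1.709×10^-10 F, so I_d = (1.709×10^-10)(8.73×10^5) = 1.492×10^-4 A.
For r < R the Ampère–Maxwell law gives B(2πr) = μ₀ I_d (r²/R²), so B = μ₀ I_d r/(2πR²) = (4π×10^-7)(1.492×10^-4)(0.0283)/(2π·0.0634²) = 2.10×10^-10 T.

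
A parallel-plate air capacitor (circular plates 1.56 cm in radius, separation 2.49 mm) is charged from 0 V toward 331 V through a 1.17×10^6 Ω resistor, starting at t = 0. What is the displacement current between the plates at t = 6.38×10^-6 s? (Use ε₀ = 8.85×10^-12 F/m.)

C = ε₀A/d = (8.85×10^-12)(7.645×10^-4)/(2.49×10^-3) = 2.717×10^-12 F and τ = RC = 3.179×10^-6 s. I_d in the gap equals the RC charging current.
I_d(t) = (V₀/R) e^(−t/τ) = 2.829×10^-4 · e^(−2.007) = 3.80×10^-5 A.

3.80×10^-5 A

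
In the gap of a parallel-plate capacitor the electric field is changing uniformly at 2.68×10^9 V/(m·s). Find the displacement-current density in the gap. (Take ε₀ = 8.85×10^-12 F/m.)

J_d = ε₀ dE/dt = (8.85×10^-12)(2.68×10^9) = 0.0237 A/m².

0.0237 A/m²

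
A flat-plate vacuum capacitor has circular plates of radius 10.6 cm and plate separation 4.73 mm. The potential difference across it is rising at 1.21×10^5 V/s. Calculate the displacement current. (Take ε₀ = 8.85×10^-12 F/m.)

E = V/d so dE/dt = (dV/dt)/d = 2.558×10^7 V/(m·s), and I_d = ε₀ A dE/dt = (8.85×10^-12)(0.03530)(2.558×10^7) = 7.99×10^-6 A.

7.99×10^-6 A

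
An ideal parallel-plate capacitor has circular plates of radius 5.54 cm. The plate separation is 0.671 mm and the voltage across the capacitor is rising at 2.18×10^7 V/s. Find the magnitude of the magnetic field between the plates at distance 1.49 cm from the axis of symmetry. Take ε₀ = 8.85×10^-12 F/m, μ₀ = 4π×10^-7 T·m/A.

I_d = C dV/dt with C = ε₀πR²/d = 1.272×10^-10 F, so I_d = (1.272×10^-10)(2.18×10^7) = 2.773×10^-3 A.
An Ampèrian loop of radius r encloses a fraction (r/R)² of I_d. Then B·2πr = μ₀ I_d (r/R)², giving B = μ₀ I_d r/(2πR²) = 2.69×10^-9 T.

2.69×10^-9 T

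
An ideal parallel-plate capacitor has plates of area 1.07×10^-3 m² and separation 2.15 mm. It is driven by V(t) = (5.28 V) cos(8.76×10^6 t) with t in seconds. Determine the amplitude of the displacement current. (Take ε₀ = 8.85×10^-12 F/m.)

(dE/dt)_max = V₀ω/d = 2.151×10^10 V/(m·s); ω = 8.76×10^6 rad/s.
I_d,max = ε₀ A (dE/dt)_max = (8.85×10^-12)(1.07×10^-3)(2.151×10^10) = 2.04×10^-4 A.

2.04×10^-4 A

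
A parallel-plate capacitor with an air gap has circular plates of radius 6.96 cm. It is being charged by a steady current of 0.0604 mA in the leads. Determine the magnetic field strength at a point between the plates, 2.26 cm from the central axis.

5.64×10^-11 T

Between the plates the displacement current equals the wire current: I_d = 0.0604 mA = 6.04×10^-5 A.
For r < R the Ampère–Maxwell law gives B(2πr) = μ₀ I_d (r²/R²), so B = μ₀ I_d r/(2πR²) = (4π×10^-7)(6.04×10^-5)(0.0226)/(2π·0.0696²) = 5.64×10^-11 T.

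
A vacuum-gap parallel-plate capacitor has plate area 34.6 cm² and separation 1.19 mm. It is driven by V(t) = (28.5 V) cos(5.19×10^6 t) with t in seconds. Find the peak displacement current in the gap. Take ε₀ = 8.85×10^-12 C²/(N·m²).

3.81×10^-3 A

(dE/dt)_max = V₀ω/d = 1.243×10^11 V/(m·s); ω = 5.19×10^6 rad/s.
I_d,max = ε₀ A (dE/dt)_max = (8.85×10^-12)(3.46×10^-3)(1.243×10^11) = 3.81×10^-3 A.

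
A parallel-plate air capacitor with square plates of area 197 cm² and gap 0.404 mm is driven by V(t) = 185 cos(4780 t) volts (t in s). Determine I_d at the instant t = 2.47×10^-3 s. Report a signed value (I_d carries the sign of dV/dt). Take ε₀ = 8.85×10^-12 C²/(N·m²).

2.63×10^-4 A

dE/dt = (V₀ω/d)·−sin(ωt) with ωt = 11.8066 rad: (185)(4780)(0.6888)/(4.04×10^-4) = 1.508×10^9 V/(m·s).
I_d = ε₀ A dE/dt = (8.85×10^-12)(0.0197)(1.508×10^9) = 2.63×10^-4 A.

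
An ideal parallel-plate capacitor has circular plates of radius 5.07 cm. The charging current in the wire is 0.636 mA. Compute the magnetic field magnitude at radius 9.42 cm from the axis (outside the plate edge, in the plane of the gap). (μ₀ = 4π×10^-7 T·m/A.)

No conduction current crosses the gap, so I_d there equals the 6.36×10^-4 A in the leads.
Outside the plates the loop encloses all of I_d, so B·2πr = μ₀ I_d and B = 1.35×10^-9 T.

1.35×10^-9 T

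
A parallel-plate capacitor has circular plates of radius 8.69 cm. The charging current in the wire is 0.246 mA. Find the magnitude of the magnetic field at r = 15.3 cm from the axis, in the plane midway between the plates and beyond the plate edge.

3.22×10^-10 T

By continuity the displacement current in the gap matches the conduction current: I_d = 2.46×10^-4 A.
For r ≥ R the full I_d is enclosed: B = μ₀ I_d/(2πr) = (4π×10^-7)(2.46×10^-4)/(2π·0.153) = 3.22×10^-10 T.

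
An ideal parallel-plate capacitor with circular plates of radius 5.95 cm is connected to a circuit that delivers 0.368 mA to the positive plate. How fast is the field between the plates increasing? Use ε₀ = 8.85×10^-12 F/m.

3.74×10^9 V/(m·s)

Charge continuity gives I_d = I = 3.68×10^-4 A between the plates.
Inverting I_d = ε₀ A dE/dt gives dE/dt = 3.68×10^-4 / (8.85×10^-12 · 0.01112) = 3.74×10^9 V/(m·s).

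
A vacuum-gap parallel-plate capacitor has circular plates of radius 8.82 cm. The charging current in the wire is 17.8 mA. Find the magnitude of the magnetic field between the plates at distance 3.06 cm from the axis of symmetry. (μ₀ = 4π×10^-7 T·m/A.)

No conduction current crosses the gap, so I_d there equals the 0.0178 A in the leads.
An Ampèrian loop of radius r encloses a fraction (r/R)² of I_d. Then B·2πr = μ₀ I_d (r/R)², giving B = μ₀ I_d r/(2πR²) = 1.40×10^-8 T.

1.40×10^-8 T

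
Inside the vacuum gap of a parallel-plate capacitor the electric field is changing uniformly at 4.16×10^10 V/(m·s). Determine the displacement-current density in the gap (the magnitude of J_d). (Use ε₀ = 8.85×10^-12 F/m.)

0.368 A/m²

The displacement-current density is ε₀ ∂E/∂t = (8.85×10^-12)(4.16×10^10) = 0.368 A/m².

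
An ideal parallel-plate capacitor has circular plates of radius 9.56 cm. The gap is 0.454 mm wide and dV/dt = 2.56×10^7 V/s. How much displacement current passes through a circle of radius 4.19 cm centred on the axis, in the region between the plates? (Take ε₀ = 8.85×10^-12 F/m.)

dE/dt = (dV/dt)/d = 5.639×10^10 V/(m·s); I_d = ε₀(πR²)(dE/dt) = (8.85×10^-12)(0.02871)(5.639×10^10) = 0.01433 A.
The field is uniform, so I_d,enc = I_d (r/R)² = (0.01433)(4.19/9.56)² = 2.75×10^-3 A.

2.75×10^-3 A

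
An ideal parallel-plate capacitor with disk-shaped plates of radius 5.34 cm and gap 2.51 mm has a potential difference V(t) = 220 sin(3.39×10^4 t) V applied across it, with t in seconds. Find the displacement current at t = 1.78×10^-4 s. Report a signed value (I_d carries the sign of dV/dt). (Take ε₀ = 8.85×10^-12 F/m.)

2.28×10^-4 A

dV/dt = (220)(3.39×10^4)·cos(6.0342) = 7.228×10^6 V/s.
I_d = C dV/dt with C = ε₀A/d = (8.85×10^-12)(8.958×10^-3)/(2.51×10^-3) = 3.158×10^-11 F, so I_d = (3.158×10^-11)(7.228×10^6) = 2.28×10^-4 A.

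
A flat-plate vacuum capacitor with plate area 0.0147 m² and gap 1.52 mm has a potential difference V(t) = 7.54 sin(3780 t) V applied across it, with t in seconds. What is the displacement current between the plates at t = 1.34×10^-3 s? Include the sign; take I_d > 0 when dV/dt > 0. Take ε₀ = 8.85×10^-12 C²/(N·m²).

8.43×10^-7 A

dV/dt = (7.54)(3780)·cos(5.0652) = 9848 V/s.
I_d = C dV/dt with C = ε₀A/d = (8.85×10^-12)(0.0147)/(1.52×10^-3) = 8.559×10^-11 F, so I_d = (8.559×10^-11)(9848) = 8.43×10^-7 A.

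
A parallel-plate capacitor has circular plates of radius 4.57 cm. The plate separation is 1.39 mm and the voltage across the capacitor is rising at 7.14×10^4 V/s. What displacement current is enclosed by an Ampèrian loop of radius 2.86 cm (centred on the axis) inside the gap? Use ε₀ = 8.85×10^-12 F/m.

I_d = C dV/dt with C = ε₀πR²/d = 4.177×10^-11 F, so I_d = (4.177×10^-11)(7.14×10^4) = 2.982×10^-6 A.
Through an area πr² the displacement current is I_d·(πr²/πR²) = I_d (r/R)² = 1.17×10^-6 A.

1.17×10^-6 A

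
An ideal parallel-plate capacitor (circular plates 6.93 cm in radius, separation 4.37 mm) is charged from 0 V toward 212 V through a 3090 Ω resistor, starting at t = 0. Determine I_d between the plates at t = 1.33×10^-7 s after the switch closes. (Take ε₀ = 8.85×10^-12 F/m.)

C = ε₀A/d = (8.85×10^-12)(0.01509)/(4.37×10^-3) = 3.056×10^-11 F and τ = RC = 9.443×10^-8 s. I_d in the gap equals the RC charging current.
I_d(t) = (V₀/R) e^(−t/τ) = 0.06861 · e^(−1.408) = 0.0168 A.

0.0168 A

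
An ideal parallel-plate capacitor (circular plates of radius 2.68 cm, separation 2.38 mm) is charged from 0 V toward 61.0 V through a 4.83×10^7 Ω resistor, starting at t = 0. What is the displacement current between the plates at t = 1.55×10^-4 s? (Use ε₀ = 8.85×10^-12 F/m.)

With C = ε₀A/d = (8.85×10^-12)(2.256×10^-3)/(2.38×10^-3) = 8.389×10^-12 F, the time constant is τ = RC = 4.052×10^-4 s, so t/τ = 0.3825 and e^(−t/τ) = 0.6822.
I_d = I_cond = (V₀/R) e^(−t/τ) = (1.263×10^-6)(0.6822) = 8.62×10^-7 A.

8.62×10^-7 A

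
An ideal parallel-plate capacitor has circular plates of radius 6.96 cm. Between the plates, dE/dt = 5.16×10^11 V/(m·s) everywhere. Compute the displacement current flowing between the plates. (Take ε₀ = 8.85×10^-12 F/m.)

0.0695 A

With a uniform field, Φ_E = EA, so I_d = ε₀ A dE/dt = 0.0695 A.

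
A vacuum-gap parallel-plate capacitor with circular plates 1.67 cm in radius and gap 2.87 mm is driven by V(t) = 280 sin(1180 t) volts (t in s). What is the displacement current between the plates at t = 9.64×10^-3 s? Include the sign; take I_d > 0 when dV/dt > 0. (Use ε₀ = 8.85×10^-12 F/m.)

dV/dt = (280)(1180)·cos(11.3752) = 1.224×10^5 V/s.
I_d = C dV/dt with C = ε₀A/d = (8.85×10^-12)(8.762×10^-4)/(2.87×10^-3) = 2.702×10^-12 F, so I_d = (2.702×10^-12)(1.224×10^5) = 3.31×10^-7 A.

3.31×10^-7 A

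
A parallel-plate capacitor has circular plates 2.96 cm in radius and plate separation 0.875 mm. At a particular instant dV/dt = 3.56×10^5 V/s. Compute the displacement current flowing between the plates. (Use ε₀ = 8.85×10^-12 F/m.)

9.91×10^-6 A

The displacement current equals the charging current C dV/dt. With C = ε₀A/d = (8.85×10^-12)(2.753×10^-3)/(8.75×10^-4) = 2.784×10^-11 F, I_d = (2.784×10^-11)(3.56×10^5) = 9.91×10^-6 A.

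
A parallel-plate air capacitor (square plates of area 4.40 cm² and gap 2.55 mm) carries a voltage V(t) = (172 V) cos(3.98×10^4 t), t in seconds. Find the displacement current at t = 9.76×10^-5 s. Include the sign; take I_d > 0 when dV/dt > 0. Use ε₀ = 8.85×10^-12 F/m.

7.07×10^-6 A

C = ε₀A/d = (8.85×10^-12)(4.40×10^-4)/(2.55×10^-3) = 1.527×10^-12 F. dV/dt = V₀ω·−sin(ωt); at ωt = 3.88448 rad this factor is 0.6764.
I_d = C dV/dt = (1.527×10^-12)(172)(3.98×10^4)(0.6764) = 7.07×10^-6 A.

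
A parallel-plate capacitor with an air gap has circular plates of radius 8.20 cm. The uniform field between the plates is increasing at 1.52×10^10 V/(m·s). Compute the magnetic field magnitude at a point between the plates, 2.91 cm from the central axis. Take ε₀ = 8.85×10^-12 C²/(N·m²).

I_d = ε₀ dΦ_E/dt = ε₀ πR² (dE/dt) = (8.85×10^-12)(0.02112)(1.52×10^10) = 2.841×10^-3 A through the full plate area.
For r < R the Ampère–Maxwell law gives B(2πr) = μ₀ I_d (r²/R²), so B = μ₀ I_d r/(2πR²) = (4π×10^-7)(2.841×10^-3)(0.0291)/(2π·0.0820²) = 2.46×10^-9 T.

2.46×10^-9 T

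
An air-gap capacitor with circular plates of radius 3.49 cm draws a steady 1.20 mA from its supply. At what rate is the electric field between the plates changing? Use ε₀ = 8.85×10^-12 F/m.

3.54×10^10 V/(m·s)

The displacement current between the plates equals the conduction current, I_d = 1.20 mA.
Inverting I_d = ε₀ A dE/dt gives dE/dt = 1.20×10^-3 / (8.85×10^-12 · 3.826×10^-3) = 3.54×10^10 V/(m·s).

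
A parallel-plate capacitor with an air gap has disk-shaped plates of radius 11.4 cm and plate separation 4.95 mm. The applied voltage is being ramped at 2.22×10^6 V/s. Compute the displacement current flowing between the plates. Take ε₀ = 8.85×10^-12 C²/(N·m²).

The field between the plates is E = V/d, so dE/dt = (2.22×10^6)/(4.95×10^-3 m) = 4.485×10^8 V/(m·s).
I_d = ε₀ A (dE/dt) = (8.85×10^-12)(0.04083)(4.485×10^8) = 1.62×10^-4 A.

1.62×10^-4 A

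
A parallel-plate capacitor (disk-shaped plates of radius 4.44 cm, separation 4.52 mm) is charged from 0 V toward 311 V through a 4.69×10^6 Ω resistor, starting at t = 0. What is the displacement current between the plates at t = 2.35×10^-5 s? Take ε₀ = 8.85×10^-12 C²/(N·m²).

C = ε₀A/d = (8.85×10^-12)(6.193×10^-3)/(4.52×10^-3) = 1.213×10^-11 F, so τ = RC = 5.689×10^-5 s.
The conduction current is I(t) = (V₀/R) e^(−t/τ), and the displacement current between the plates equals it.
t/τ = 0.4131; I_d = (311/4.69×10^6) · e^(−0.4131) = (6.631×10^-5)(0.6616) = 4.39×10^-5 A.

4.39×10^-5 A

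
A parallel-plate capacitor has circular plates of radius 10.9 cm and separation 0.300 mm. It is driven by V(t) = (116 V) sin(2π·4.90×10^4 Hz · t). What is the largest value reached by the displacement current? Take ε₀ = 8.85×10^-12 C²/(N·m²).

(dE/dt)_max = V₀ω/d = 1.191×10^11 V/(m·s); ω = 2πf = 3.079×10^5 rad/s.
I_d,max = ε₀ A (dE/dt)_max = (8.85×10^-12)(0.03733)(1.191×10^11) = 0.0393 A.

0.0393 A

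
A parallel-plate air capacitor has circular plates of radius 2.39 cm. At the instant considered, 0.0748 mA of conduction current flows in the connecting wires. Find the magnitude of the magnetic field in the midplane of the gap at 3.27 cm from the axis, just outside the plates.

Between the plates the displacement current equals the wire current: I_d = 0.0748 mA = 7.48×10^-5 A.
With r > R the enclosed displacement current is the full I_d; B = μ₀ I_d / (2πr) = 4.57×10^-10 T.

4.57×10^-10 T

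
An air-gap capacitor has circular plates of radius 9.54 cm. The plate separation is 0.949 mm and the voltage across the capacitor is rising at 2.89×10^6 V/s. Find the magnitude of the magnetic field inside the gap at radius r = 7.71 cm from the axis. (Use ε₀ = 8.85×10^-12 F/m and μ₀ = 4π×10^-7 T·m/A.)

1.31×10^-9 T

With E = V/d, dE/dt = 3.045×10^9 V/(m·s) and πR² = 0.02859 m², giving I_d = ε₀ πR² dE/dt = 7.705×10^-4 A.
For r < R the Ampère–Maxwell law gives B(2πr) = μ₀ I_d (r²/R²), so B = μ₀ I_d r/(2πR²) = (4π×10^-7)(7.705×10^-4)(0.0771)/(2π·0.0954²) = 1.31×10^-9 T.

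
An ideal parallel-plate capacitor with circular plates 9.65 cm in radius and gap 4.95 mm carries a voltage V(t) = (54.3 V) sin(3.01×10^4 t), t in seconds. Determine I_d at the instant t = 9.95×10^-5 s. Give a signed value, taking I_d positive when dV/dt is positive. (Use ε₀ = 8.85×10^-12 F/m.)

C = ε₀A/d = (8.85×10^-12)(0.02926)/(4.95×10^-3) = 5.231×10^-11 F. dV/dt = V₀ω·cos(ωt); at ωt = 2.99495 rad this factor is -0.9893.
I_d = C dV/dt = (5.231×10^-11)(54.3)(3.01×10^4)(-0.9893) = -8.46×10^-5 A.

-8.46×10^-5 A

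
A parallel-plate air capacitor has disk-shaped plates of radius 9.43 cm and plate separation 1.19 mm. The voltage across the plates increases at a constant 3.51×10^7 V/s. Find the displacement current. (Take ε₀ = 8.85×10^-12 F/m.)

7.29×10^-3 A

The field between the plates is E = V/d, so dE/dt = (3.51×10^7)/(1.19×10^-3 m) = 2.950×10^10 V/(m·s).
I_d = ε₀ A (dE/dt) = (8.85×10^-12)(0.02794)(2.950×10^10) = 7.29×10^-3 A.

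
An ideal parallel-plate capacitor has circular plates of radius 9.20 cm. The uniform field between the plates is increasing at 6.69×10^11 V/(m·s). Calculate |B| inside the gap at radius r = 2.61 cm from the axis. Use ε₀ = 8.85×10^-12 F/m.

Through the whole plate area (πR² = 0.02659 m²), I_d = ε₀ πR² dE/dt = 0.1574 A.
For r < R the Ampère–Maxwell law gives B(2πr) = μ₀ I_d (r²/R²), so B = μ₀ I_d r/(2πR²) = (4π×10^-7)(0.1574)(0.0261)/(2π·0.0920²) = 9.71×10^-8 T.

9.71×10^-8 T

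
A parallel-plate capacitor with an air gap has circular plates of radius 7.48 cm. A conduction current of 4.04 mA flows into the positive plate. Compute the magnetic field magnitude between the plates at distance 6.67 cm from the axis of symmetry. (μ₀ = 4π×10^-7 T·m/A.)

By continuity the displacement current in the gap matches the conduction current: I_d = 4.04×10^-3 A.
∮B·dl = μ₀ I_d,enc with I_d,enc = I_d r²/R² = 3.212×10^-3 A; so B = μ₀ I_d,enc/(2πr) = 9.63×10^-9 T.

9.63×10^-9 T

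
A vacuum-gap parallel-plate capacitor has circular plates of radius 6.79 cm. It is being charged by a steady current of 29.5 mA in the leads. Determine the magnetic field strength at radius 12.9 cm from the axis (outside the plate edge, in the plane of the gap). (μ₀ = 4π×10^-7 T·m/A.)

By continuity the displacement current in the gap matches the conduction current: I_d = 0.0295 A.
With r > R the enclosed displacement current is the full I_d; B = μ₀ I_d / (2πr) = 4.57×10^-8 T.

4.57×10^-8 T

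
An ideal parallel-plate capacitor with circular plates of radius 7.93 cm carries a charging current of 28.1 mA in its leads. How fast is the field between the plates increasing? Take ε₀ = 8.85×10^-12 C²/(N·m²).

1.61×10^11 V/(m·s)

Charge continuity gives I_d = I = 0.0281 A between the plates.
Since I_d = ε₀ A dE/dt, dE/dt = I_d/(ε₀A) = (0.0281)/((8.85×10^-12)(0.01976)) = 1.61×10^11 V/(m·s).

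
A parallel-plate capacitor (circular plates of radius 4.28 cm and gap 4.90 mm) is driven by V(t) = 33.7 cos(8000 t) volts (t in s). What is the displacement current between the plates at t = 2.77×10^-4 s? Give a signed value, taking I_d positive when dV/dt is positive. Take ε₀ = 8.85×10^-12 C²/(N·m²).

-2.24×10^-6 A

dV/dt = (33.7)(8000)·−sin(2.216) = -2.154×10^5 V/s.
I_d = C dV/dt with C = ε₀A/d = (8.85×10^-12)(5.755×10^-3)/(4.90×10^-3) = 1.039×10^-11 F, so I_d = (1.039×10^-11)(-2.154×10^5) = -2.24×10^-6 A.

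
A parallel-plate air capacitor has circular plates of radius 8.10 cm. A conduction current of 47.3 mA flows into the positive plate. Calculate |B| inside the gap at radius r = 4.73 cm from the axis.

Between the plates the displacement current equals the wire current: I_d = 47.3 mA = 0.0473 A.
An Ampèrian loop of radius r encloses a fraction (r/R)² of I_d. Then B·2πr = μ₀ I_d (r/R)², giving B = μ₀ I_d r/(2πR²) = 6.82×10^-8 T.

6.82×10^-8 T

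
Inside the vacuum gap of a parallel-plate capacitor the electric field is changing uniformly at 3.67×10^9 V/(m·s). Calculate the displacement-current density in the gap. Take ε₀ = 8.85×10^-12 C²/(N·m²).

J_d = ε₀ dE/dt = (8.85×10^-12)(3.67×10^9) = 0.0325 A/m².

0.0325 A/m²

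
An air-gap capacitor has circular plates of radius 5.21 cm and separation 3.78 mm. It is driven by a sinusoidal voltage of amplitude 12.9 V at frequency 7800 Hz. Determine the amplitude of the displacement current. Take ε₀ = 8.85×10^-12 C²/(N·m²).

1.26×10^-5 A

C = ε₀A/d = (8.85×10^-12)(8.528×10^-3)/(3.78×10^-3) = 1.997×10^-11 F; ω = 2πf = 4.901×10^4 rad/s.
I_d = C dV/dt, so |I_d|_max = C V₀ ω = (1.997×10^-11)(12.9)(4.901×10^4) = 1.26×10^-5 A.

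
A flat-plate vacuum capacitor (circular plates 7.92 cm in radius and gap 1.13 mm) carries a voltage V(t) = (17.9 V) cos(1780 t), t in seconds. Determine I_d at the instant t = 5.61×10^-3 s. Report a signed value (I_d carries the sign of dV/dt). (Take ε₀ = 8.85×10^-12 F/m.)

dE/dt = (V₀ω/d)·−sin(ωt) with ωt = 9.9858 rad: (17.9)(1780)(0.5321)/(1.13×10^-3) = 1.500×10^7 V/(m·s).
I_d = ε₀ A dE/dt = (8.85×10^-12)(0.01971)(1.500×10^7) = 2.62×10^-6 A.

2.62×10^-6 A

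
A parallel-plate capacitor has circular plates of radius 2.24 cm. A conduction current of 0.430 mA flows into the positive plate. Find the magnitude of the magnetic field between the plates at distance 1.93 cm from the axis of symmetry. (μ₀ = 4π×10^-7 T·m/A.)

By continuity the displacement current in the gap matches the conduction current: I_d = 4.30×10^-4 A.
An Ampèrian loop of radius r encloses a fraction (r/R)² of I_d. Then B·2πr = μ₀ I_d (r/R)², giving B = μ₀ I_d r/(2πR²) = 3.31×10^-9 T.

3.31×10^-9 T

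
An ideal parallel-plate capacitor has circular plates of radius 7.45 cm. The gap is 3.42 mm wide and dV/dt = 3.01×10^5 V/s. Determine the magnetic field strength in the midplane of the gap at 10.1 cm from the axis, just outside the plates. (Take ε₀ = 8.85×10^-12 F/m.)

I_d = C dV/dt with C = ε₀πR²/d = 4.513×10^-11 F, so I_d = (4.513×10^-11)(3.01×10^5) = 1.358×10^-5 A.
For r ≥ R the full I_d is enclosed: B = μ₀ I_d/(2πr) = (4π×10^-7)(1.358×10^-5)/(2π·0.101) = 2.69×10^-11 T.

2.69×10^-11 T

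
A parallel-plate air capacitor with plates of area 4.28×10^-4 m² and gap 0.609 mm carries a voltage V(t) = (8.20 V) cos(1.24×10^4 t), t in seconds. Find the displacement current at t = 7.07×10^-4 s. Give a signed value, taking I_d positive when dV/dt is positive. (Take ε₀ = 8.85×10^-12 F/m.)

-3.87×10^-7 A

dE/dt = (V₀ω/d)·−sin(ωt) with ωt = 8.7668 rad: (8.20)(1.24×10^4)(-0.6115)/(6.09×10^-4) = -1.021×10^8 V/(m·s).
I_d = ε₀ A dE/dt = (8.85×10^-12)(4.28×10^-4)(-1.021×10^8) = -3.87×10^-7 A.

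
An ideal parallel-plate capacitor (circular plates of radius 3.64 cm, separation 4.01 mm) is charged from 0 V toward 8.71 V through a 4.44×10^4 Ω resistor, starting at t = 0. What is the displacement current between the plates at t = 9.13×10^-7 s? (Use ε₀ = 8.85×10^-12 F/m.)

2.09×10^-5 A

With C = ε₀A/d = (8.85×10^-12)(4.162×10^-3)/(4.01×10^-3) = 9.185×10^-12 F, the time constant is τ = RC = 4.078×10^-7 s, so t/τ = 2.239 and e^(−t/τ) = 0.1066.
I_d = I_cond = (V₀/R) e^(−t/τ) = (1.962×10^-4)(0.1066) = 2.09×10^-5 A.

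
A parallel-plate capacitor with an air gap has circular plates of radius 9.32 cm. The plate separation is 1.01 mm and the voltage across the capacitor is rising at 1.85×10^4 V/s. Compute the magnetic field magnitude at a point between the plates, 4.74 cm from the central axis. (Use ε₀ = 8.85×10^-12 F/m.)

4.83×10^-12 T

dE/dt = (dV/dt)/d = 1.832×10^7 V/(m·s); I_d = ε₀(πR²)(dE/dt) = (8.85×10^-12)(0.02729)(1.832×10^7) = 4.425×10^-6 A.
∮B·dl = μ₀ I_d,enc with I_d,enc = I_d r²/R² = 1.145×10^-6 A; so B = μ₀ I_d,enc/(2πr) = 4.83×10^-12 T.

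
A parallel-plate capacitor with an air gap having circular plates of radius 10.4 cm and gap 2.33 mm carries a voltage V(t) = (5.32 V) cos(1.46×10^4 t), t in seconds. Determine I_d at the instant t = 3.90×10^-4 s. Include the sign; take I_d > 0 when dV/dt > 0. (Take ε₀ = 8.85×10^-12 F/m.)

C = ε₀A/d = (8.85×10^-12)(0.03398)/(2.33×10^-3) = 1.291×10^-10 F. dV/dt = V₀ω·−sin(ωt); at ωt = 5.694 rad this factor is 0.5557.
I_d = C dV/dt = (1.291×10^-10)(5.32)(1.46×10^4)(0.5557) = 5.57×10^-6 A.

5.57×10^-6 A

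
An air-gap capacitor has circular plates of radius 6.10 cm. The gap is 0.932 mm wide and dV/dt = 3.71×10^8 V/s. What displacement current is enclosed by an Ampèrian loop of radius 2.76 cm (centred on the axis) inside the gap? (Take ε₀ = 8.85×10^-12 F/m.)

dE/dt = (dV/dt)/d = 3.981×10^11 V/(m·s); I_d = ε₀(πR²)(dE/dt) = (8.85×10^-12)(0.01169)(3.981×10^11) = 0.04119 A.
Since J_d is uniform, the enclosed fraction is (r/R)² = 0.2047, giving I_d,enc = 8.43×10^-3 A.

8.43×10^-3 A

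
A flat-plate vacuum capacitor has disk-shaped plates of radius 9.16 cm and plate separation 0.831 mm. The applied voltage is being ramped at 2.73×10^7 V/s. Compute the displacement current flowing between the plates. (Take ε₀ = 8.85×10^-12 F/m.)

C = ε₀A/d = (8.85×10^-12)(0.02636)/(8.31×10^-4) = 2.807×10^-10 F.
I_d = C dV/dt = (2.807×10^-10)(2.73×10^7) = 7.66×10^-3 A.

7.66×10^-3 A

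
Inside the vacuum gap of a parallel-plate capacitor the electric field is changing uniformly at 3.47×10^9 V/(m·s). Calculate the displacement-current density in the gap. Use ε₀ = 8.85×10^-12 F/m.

The displacement-current density is ε₀ ∂E/∂t = (8.85×10^-12)(3.47×10^9) = 0.0307 A/m².

0.0307 A/m²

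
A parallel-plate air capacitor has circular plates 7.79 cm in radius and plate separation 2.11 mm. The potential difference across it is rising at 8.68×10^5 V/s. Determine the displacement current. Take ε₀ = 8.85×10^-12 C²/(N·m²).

6.94×10^-5 A

The field between the plates is E = V/d, so dE/dt = (8.68×10^5)/(2.11×10^-3 m) = 4.114×10^8 V/(m·s).
I_d = ε₀ A (dE/dt) = (8.85×10^-12)(0.01906)(4.114×10^8) = 6.94×10^-5 A.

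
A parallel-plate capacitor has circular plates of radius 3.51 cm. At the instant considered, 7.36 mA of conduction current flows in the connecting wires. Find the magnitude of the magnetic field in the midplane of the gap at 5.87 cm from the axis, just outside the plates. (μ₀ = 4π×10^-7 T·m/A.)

2.51×10^-8 T

By continuity the displacement current in the gap matches the conduction current: I_d = 7.36×10^-3 A.
With r > R the enclosed displacement current is the full I_d; B = μ₀ I_d / (2πr) = 2.51×10^-8 T.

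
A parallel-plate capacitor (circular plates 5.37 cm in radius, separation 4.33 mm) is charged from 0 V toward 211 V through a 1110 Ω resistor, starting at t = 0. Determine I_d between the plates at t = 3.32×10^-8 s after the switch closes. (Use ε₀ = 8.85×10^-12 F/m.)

C = ε₀A/d = (8.85×10^-12)(9.059×10^-3)/(4.33×10^-3) = 1.852×10^-11 F, so τ = RC = 2.056×10^-8 s.
The conduction current is I(t) = (V₀/R) e^(−t/τ), and the displacement current between the plates equals it.
t/τ = 1.615; I_d = (211/1110) · e^(−1.615) = (0.1901)(0.1989) = 0.0378 A.

0.0378 A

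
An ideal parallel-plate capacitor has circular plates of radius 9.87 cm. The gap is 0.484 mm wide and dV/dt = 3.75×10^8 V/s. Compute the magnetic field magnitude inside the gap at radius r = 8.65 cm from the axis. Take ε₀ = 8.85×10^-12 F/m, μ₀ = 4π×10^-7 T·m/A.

I_d = C dV/dt with C = ε₀πR²/d = 5.595×10^-10 F, so I_d = (5.595×10^-10)(3.75×10^8) = 0.2098 A.
For r < R the Ampère–Maxwell law gives B(2πr) = μ₀ I_d (r²/R²), so B = μ₀ I_d r/(2πR²) = (4π×10^-7)(0.2098)(0.0865)/(2π·0.0987²) = 3.73×10^-7 T.

3.73×10^-7 T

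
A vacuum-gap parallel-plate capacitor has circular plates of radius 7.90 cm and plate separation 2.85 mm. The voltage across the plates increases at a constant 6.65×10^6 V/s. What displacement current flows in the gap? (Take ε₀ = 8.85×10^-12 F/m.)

The field between the plates is E = V/d, so dE/dt = (6.65×10^6)/(2.85×10^-3 m) = 2.333×10^9 V/(m·s).
I_d = ε₀ A (dE/dt) = (8.85×10^-12)(0.01961)(2.333×10^9) = 4.05×10^-4 A.

4.05×10^-4 A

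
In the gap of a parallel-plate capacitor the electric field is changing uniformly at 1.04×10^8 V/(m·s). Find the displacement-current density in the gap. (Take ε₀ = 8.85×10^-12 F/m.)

9.20×10^-4 A/m²

J_d = ε₀ dE/dt = (8.85×10^-12)(1.04×10^8) = 9.20×10^-4 A/m².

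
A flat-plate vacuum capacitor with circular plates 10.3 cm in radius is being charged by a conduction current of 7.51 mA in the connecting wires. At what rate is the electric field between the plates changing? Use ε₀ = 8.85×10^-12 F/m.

The displacement current between the plates equals the conduction current, I_d = 7.51 mA.
Then dE/dt = I_d/(ε₀A) = 2.55×10^10 V/(m·s).

2.55×10^10 V/(m·s)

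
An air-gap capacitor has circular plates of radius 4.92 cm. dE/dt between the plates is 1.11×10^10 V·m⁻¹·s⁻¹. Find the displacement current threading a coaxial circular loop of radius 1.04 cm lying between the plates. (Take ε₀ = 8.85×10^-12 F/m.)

Through the whole plate area (πR² = 7.605×10^-3 m²), I_d = ε₀ πR² dE/dt = 7.471×10^-4 A.
Since J_d is uniform, the enclosed fraction is (r/R)² = 0.04468, giving I_d,enc = 3.34×10^-5 A.

3.34×10^-5 A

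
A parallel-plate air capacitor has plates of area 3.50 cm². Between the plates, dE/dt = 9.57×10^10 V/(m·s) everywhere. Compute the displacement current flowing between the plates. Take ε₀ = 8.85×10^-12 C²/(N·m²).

With a uniform field, Φ_E = EA, so I_d = ε₀ A dE/dt = 2.96×10^-4 A.

2.96×10^-4 A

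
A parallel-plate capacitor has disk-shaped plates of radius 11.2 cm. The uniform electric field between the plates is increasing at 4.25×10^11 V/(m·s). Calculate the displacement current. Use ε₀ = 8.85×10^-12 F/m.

0.148 A

I_d = ε₀ A (dE/dt) = (8.85×10^-12)(0.03941 m²)(4.25×10^11) = 0.148 A.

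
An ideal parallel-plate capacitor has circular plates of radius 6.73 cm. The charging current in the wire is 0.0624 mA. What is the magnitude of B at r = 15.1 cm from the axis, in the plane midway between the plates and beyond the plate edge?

8.26×10^-11 T

Between the plates the displacement current equals the wire current: I_d = 0.0624 mA = 6.24×10^-5 A.
For r ≥ R the full I_d is enclosed: B = μ₀ I_d/(2πr) = (4π×10^-7)(6.24×10^-5)/(2π·0.151) = 8.26×10^-11 T.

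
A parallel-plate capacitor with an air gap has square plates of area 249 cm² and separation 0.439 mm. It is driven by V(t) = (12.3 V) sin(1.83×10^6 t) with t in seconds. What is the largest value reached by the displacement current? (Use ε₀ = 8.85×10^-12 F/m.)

C = ε₀A/d = (8.85×10^-12)(0.0249)/(4.39×10^-4) = 5.020×10^-10 F; ω = 1.83×10^6 rad/s.
I_d = C dV/dt, so |I_d|_max = C V₀ ω = (5.020×10^-10)(12.3)(1.83×10^6) = 0.0113 A.

0.0113 A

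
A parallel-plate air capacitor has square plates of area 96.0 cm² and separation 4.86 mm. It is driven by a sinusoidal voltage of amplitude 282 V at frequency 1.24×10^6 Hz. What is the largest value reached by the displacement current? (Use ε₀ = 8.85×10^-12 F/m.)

(dE/dt)_max = V₀ω/d = 4.521×10^11 V/(m·s); ω = 2πf = 7.791×10^6 rad/s.
I_d,max = ε₀ A (dE/dt)_max = (8.85×10^-12)(9.60×10^-3)(4.521×10^11) = 0.0384 A.

0.0384 A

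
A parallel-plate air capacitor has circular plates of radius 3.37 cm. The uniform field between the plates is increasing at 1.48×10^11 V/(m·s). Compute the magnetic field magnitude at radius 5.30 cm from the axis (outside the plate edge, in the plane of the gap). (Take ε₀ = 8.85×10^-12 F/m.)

Total displacement current: I_d = ε₀(πR²)(dE/dt) = (8.85×10^-12)(3.568×10^-3)(1.48×10^11) = 4.673×10^-3 A.
For r ≥ R the full I_d is enclosed: B = μ₀ I_d/(2πr) = (4π×10^-7)(4.673×10^-3)/(2π·0.0530) = 1.76×10^-8 T.

1.76×10^-8 T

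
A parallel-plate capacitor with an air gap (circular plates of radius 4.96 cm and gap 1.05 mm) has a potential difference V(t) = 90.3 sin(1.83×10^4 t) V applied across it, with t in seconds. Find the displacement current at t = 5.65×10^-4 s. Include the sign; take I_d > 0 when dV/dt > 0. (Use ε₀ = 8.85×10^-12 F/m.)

-6.57×10^-5 A

C = ε₀A/d = (8.85×10^-12)(7.729×10^-3)/(1.05×10^-3) = 6.514×10^-11 F. dV/dt = V₀ω·cos(ωt); at ωt = 10.3395 rad this factor is -0.6100.
I_d = C dV/dt = (6.514×10^-11)(90.3)(1.83×10^4)(-0.6100) = -6.57×10^-5 A.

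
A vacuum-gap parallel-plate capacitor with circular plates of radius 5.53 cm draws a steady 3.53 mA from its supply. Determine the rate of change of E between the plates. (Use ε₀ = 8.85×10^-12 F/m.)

4.15×10^10 V/(m·s)

Charge continuity gives I_d = I = 3.53×10^-3 A between the plates.
Since I_d = ε₀ A dE/dt, dE/dt = I_d/(ε₀A) = (3.53×10^-3)/((8.85×10^-12)(9.607×10^-3)) = 4.15×10^10 V/(m·s).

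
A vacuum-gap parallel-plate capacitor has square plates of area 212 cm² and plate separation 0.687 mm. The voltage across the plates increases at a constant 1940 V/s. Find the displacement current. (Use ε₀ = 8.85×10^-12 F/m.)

C = ε₀A/d = (8.85×10^-12)(0.0212)/(6.87×10^-4) = 2.731×10^-10 F.
I_d = C dV/dt = (2.731×10^-10)(1940) = 5.30×10^-7 A.

5.30×10^-7 A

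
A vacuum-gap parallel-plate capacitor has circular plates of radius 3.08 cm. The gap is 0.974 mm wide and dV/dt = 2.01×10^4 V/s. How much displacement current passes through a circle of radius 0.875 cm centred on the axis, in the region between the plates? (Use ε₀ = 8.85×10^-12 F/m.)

4.39×10^-8 A

With E = V/d, dE/dt = 2.064×10^7 V/(m·s) and πR² = 2.980×10^-3 m², giving I_d = ε₀ πR² dE/dt = 5.443×10^-7 A.
Since J_d is uniform, the enclosed fraction is (r/R)² = 0.08071, giving I_d,enc = 4.39×10^-8 A.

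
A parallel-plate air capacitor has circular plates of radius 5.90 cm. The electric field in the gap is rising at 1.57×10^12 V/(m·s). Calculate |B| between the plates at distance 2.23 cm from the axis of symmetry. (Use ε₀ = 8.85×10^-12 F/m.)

I_d = ε₀ dΦ_E/dt = ε₀ πR² (dE/dt) = (8.85×10^-12)(0.01094)(1.57×10^12) = 0.1520 A through the full plate area.
An Ampèrian loop of radius r encloses a fraction (r/R)² of I_d. Then B·2πr = μ₀ I_d (r/R)², giving B = μ₀ I_d r/(2πR²) = 1.95×10^-7 T.

1.95×10^-7 T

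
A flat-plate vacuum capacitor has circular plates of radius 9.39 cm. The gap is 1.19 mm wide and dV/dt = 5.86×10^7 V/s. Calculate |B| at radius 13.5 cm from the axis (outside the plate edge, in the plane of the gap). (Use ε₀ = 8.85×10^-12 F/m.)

dE/dt = (dV/dt)/d = 4.924×10^10 V/(m·s); I_d = ε₀(πR²)(dE/dt) = (8.85×10^-12)(0.02770)(4.924×10^10) = 0.01207 A.
Outside the plates the loop encloses all of I_d, so B·2πr = μ₀ I_d and B = 1.79×10^-8 T.

1.79×10^-8 T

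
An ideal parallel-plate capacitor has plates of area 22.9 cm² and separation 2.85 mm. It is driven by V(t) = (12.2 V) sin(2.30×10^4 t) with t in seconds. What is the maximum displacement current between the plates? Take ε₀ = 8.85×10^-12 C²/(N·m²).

(dE/dt)_max = V₀ω/d = 9.846×10^7 V/(m·s); ω = 2.30×10^4 rad/s.
I_d,max = ε₀ A (dE/dt)_max = (8.85×10^-12)(2.29×10^-3)(9.846×10^7) = 2.00×10^-6 A.

2.00×10^-6 A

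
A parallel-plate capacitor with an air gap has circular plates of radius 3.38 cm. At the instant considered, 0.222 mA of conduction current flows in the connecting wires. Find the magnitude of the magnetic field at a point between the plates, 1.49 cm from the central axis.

Between the plates the displacement current equals the wire current: I_d = 0.222 mA = 2.22×10^-4 A.
An Ampèrian loop of radius r encloses a fraction (r/R)² of I_d. Then B·2πr = μ₀ I_d (r/R)², giving B = μ₀ I_d r/(2πR²) = 5.79×10^-10 T.

5.79×10^-10 T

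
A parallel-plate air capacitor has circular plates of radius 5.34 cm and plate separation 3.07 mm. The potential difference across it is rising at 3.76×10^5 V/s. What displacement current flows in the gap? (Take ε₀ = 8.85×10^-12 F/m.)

9.71×10^-6 A

C = ε₀A/d = (8.85×10^-12)(8.958×10^-3)/(3.07×10^-3) = 2.582×10^-11 F.
I_d = C dV/dt = (2.582×10^-11)(3.76×10^5) = 9.71×10^-6 A.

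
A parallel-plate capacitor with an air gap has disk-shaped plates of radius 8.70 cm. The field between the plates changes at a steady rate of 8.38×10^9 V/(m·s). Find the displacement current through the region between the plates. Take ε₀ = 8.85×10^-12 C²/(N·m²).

I_d = ε₀ A (dE/dt) = (8.85×10^-12)(0.02378 m²)(8.38×10^9) = 1.76×10^-3 A.

1.76×10^-3 A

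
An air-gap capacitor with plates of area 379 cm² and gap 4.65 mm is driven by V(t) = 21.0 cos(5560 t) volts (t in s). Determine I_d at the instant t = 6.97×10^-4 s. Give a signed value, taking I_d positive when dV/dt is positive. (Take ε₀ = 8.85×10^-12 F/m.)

C = ε₀A/d = (8.85×10^-12)(0.0379)/(4.65×10^-3) = 7.213×10^-11 F. dV/dt = V₀ω·−sin(ωt); at ωt = 3.87532 rad this factor is 0.6696.
I_d = C dV/dt = (7.213×10^-11)(21.0)(5560)(0.6696) = 5.64×10^-6 A.

5.64×10^-6 A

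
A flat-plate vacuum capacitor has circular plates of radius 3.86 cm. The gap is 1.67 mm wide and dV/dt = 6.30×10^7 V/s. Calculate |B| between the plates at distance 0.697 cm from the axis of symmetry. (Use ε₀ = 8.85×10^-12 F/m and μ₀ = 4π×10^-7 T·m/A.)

1.46×10^-9 T

With E = V/d, dE/dt = 3.772×10^10 V/(m·s) and πR² = 4.681×10^-3 m², giving I_d = ε₀ πR² dE/dt = 1.563×10^-3 A.
∮B·dl = μ₀ I_d,enc with I_d,enc = I_d r²/R² = 5.096×10^-5 A; so B = μ₀ I_d,enc/(2πr) = 1.46×10^-9 T.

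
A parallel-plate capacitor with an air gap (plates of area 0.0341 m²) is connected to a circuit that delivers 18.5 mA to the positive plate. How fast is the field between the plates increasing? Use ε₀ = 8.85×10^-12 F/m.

By continuity, I_d in the gap equals the 18.5 mA flowing in the wire.
Since I_d = ε₀ A dE/dt, dE/dt = I_d/(ε₀A) = (0.0185)/((8.85×10^-12)(0.0341)) = 6.13×10^10 V/(m·s).

6.13×10^10 V/(m·s)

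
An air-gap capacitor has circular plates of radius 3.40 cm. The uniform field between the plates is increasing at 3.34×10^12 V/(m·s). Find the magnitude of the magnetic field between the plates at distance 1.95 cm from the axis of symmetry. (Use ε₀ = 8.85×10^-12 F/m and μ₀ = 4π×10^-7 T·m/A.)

3.62×10^-7 T

I_d = ε₀ dΦ_E/dt = ε₀ πR² (dE/dt) = (8.85×10^-12)(3.632×10^-3)(3.34×10^12) = 0.1074 A through the full plate area.
∮B·dl = μ₀ I_d,enc with I_d,enc = I_d r²/R² = 0.03533 A; so B = μ₀ I_d,enc/(2πr) = 3.62×10^-7 T.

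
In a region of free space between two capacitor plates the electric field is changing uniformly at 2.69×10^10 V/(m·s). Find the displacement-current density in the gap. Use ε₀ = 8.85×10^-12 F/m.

J_d = ε₀ ∂E/∂t, so J_d = 0.238 A/m².

0.238 A/m²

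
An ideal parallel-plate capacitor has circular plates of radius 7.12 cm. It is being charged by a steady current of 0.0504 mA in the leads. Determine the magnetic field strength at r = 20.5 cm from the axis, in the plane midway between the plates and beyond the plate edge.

Between the plates the displacement current equals the wire current: I_d = 0.0504 mA = 5.04×10^-5 A.
With r > R the enclosed displacement current is the full I_d; B = μ₀ I_d / (2πr) = 4.92×10^-11 T.

4.92×10^-11 T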